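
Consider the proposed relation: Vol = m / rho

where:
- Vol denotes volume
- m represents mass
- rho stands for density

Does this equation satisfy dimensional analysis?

Yes

Vol (volume) has dimensions [L^3].
m (mass) has dimensions [M].
rho (density) has dimensions [L^-3 M].

Left side: [L^3]
Right side: [L^3]

Both sides have the same dimensions, so the equation is dimensionally consistent.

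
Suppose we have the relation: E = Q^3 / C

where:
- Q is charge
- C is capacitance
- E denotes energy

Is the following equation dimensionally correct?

No

Q (charge) has dimensions [I T].
C (capacitance) has dimensions [I^2 L^-2 M^-1 T^4].
E (energy) has dimensions [L^2 M T^-2].

Left side: [L^2 M T^-2]
Right side: [I L^2 M T^-1]

The two sides have different dimensions, so the equation is NOT dimensionally consistent.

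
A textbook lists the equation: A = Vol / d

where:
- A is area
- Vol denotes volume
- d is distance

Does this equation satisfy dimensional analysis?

Yes

A (area) has dimensions [L^2].
Vol (volume) has dimensions [L^3].
d (distance) has dimensions [L].

Left side: [L^2]
Right side: [L^2]

Both sides have the same dimensions, so the equation is dimensionally consistent.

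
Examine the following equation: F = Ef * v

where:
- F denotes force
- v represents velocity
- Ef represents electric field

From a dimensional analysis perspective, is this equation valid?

No

F (force) has dimensions [L M T^-2].
v (velocity) has dimensions [L T^-1].
Ef (electric field) has dimensions [I^-1 L M T^-3].

Left side: [L M T^-2]
Right side: [I^-1 L^2 M T^-4]

The two sides have different dimensions, so the equation is NOT dimensionally consistent.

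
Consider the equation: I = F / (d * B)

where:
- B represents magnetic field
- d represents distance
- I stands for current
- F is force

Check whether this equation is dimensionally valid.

Yes

B (magnetic field) has dimensions [I^-1 M T^-2].
d (distance) has dimensions [L].
I (current) has dimensions [I].
F (force) has dimensions [L M T^-2].

Left side: [I]
Right side: [I]

Both sides have the same dimensions, so the equation is dimensionally consistent.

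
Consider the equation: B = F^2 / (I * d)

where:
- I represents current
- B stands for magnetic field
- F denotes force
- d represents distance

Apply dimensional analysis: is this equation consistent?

No

I (current) has dimensions [I].
B (magnetic field) has dimensions [I^-1 M T^-2].
F (force) has dimensions [L M T^-2].
d (distance) has dimensions [L].

Left side: [I^-1 M T^-2]
Right side: [I^-1 L M^2 T^-4]

The two sides have different dimensions, so the equation is NOT dimensionally consistent.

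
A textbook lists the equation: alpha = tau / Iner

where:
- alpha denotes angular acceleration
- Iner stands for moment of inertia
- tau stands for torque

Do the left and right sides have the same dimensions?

Yes

alpha (angular acceleration) has dimensions [T^-2].
Iner (moment of inertia) has dimensions [L^2 M].
tau (torque) has dimensions [L^2 M T^-2].

Left side: [T^-2]
Right side: [T^-2]

Both sides have the same dimensions, so the equation is dimensionally consistent.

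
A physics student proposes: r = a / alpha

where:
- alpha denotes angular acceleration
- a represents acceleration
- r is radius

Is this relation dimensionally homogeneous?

Yes

alpha (angular acceleration) has dimensions [T^-2].
a (acceleration) has dimensions [L T^-2].
r (radius) has dimensions [L].

Left side: [L]
Right side: [L]

Both sides have the same dimensions, so the equation is dimensionally consistent.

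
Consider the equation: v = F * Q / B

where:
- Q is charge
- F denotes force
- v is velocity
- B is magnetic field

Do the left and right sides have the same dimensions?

No

Q (charge) has dimensions [I T].
F (force) has dimensions [L M T^-2].
v (velocity) has dimensions [L T^-1].
B (magnetic field) has dimensions [I^-1 M T^-2].

Left side: [L T^-1]
Right side: [I^2 L T]

The two sides have different dimensions, so the equation is NOT dimensionally consistent.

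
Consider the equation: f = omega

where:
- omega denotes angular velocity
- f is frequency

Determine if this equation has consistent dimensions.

Yes

omega (angular velocity) has dimensions [T^-1].
f (frequency) has dimensions [T^-1].

Left side: [T^-1]
Right side: [T^-1]

Both sides have the same dimensions, so the equation is dimensionally consistent.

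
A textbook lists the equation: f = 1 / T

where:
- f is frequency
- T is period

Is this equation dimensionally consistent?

Yes

f (frequency) has dimensions [T^-1].
T (period) has dimensions [T].

Left side: [T^-1]
Right side: [T^-1]

Both sides have the same dimensions, so the equation is dimensionally consistent.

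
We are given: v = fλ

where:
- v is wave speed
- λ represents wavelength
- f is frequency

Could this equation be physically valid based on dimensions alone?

Yes

v (wave speed) has dimensions [L T^-1].
λ (wavelength) has dimensions [L].
f (frequency) has dimensions [T^-1].

Left side: [L T^-1]
Right side: [L T^-1]

Both sides have the same dimensions, so the equation is dimensionally consistent.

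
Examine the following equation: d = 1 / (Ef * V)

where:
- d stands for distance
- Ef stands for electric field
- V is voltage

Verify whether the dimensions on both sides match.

No

d (distance) has dimensions [L].
Ef (electric field) has dimensions [I^-1 L M T^-3].
V (voltage) has dimensions [I^-1 L^2 M T^-3].

Left side: [L]
Right side: [I^2 L^-3 M^-2 T^6]

The two sides have different dimensions, so the equation is NOT dimensionally consistent.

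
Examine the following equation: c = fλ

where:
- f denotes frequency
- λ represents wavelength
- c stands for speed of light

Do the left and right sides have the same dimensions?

Yes

f (frequency) has dimensions [T^-1].
λ (wavelength) has dimensions [L].
c (speed of light) has dimensions [L T^-1].

Left side: [L T^-1]
Right side: [L T^-1]

Both sides have the same dimensions, so the equation is dimensionally consistent.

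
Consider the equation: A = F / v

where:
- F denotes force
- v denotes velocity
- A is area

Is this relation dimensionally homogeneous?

No

F (force) has dimensions [L M T^-2].
v (velocity) has dimensions [L T^-1].
A (area) has dimensions [L^2].

Left side: [L^2]
Right side: [M T^-1]

The two sides have different dimensions, so the equation is NOT dimensionally consistent.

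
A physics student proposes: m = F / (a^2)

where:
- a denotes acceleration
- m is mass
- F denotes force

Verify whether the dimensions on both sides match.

No

a (acceleration) has dimensions [L T^-2].
m (mass) has dimensions [M].
F (force) has dimensions [L M T^-2].

Left side: [M]
Right side: [L^-1 M T^2]

The two sides have different dimensions, so the equation is NOT dimensionally consistent.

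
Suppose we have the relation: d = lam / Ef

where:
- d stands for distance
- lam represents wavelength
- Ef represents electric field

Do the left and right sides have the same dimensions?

No

d (distance) has dimensions [L].
lam (wavelength) has dimensions [L].
Ef (electric field) has dimensions [I^-1 L M T^-3].

Left side: [L]
Right side: [I M^-1 T^3]

The two sides have different dimensions, so the equation is NOT dimensionally consistent.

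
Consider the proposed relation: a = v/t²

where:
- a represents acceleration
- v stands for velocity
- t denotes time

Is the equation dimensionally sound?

No

a (acceleration) has dimensions [L T^-2].
v (velocity) has dimensions [L T^-1].
t (time) has dimensions [T].

Left side: [L T^-2]
Right side: [L T^-3]

The two sides have different dimensions, so the equation is NOT dimensionally consistent.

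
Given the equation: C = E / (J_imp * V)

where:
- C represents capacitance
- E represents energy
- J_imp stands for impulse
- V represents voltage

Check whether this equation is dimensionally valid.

No

C (capacitance) has dimensions [I^2 L^-2 M^-1 T^4].
E (energy) has dimensions [L^2 M T^-2].
J_imp (impulse) has dimensions [L M T^-1].
V (voltage) has dimensions [I^-1 L^2 M T^-3].

Left side: [I^2 L^-2 M^-1 T^4]
Right side: [I L^-1 M^-1 T^2]

The two sides have different dimensions, so the equation is NOT dimensionally consistent.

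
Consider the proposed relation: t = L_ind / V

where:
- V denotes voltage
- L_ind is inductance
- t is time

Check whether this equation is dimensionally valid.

No

V (voltage) has dimensions [I^-1 L^2 M T^-3].
L_ind (inductance) has dimensions [I^-2 L^2 M T^-2].
t (time) has dimensions [T].

Left side: [T]
Right side: [I^-1 T]

The two sides have different dimensions, so the equation is NOT dimensionally consistent.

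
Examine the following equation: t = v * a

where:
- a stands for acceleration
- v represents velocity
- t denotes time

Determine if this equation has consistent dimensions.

No

a (acceleration) has dimensions [L T^-2].
v (velocity) has dimensions [L T^-1].
t (time) has dimensions [T].

Left side: [T]
Right side: [L^2 T^-3]

The two sides have different dimensions, so the equation is NOT dimensionally consistent.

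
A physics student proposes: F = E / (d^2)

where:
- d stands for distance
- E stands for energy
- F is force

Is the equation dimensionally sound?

No

d (distance) has dimensions [L].
E (energy) has dimensions [L^2 M T^-2].
F (force) has dimensions [L M T^-2].

Left side: [L M T^-2]
Right side: [M T^-2]

The two sides have different dimensions, so the equation is NOT dimensionally consistent.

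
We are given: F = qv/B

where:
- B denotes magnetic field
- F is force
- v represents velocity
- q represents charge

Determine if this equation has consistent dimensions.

No

B (magnetic field) has dimensions [I^-1 M T^-2].
F (force) has dimensions [L M T^-2].
v (velocity) has dimensions [L T^-1].
q (charge) has dimensions [I T].

Left side: [L M T^-2]
Right side: [I^2 L M^-1 T^2]

The two sides have different dimensions, so the equation is NOT dimensionally consistent.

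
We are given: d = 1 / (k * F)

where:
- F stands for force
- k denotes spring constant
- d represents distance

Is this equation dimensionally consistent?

No

F (force) has dimensions [L M T^-2].
k (spring constant) has dimensions [M T^-2].
d (distance) has dimensions [L].

Left side: [L]
Right side: [L^-1 M^-2 T^4]

The two sides have different dimensions, so the equation is NOT dimensionally consistent.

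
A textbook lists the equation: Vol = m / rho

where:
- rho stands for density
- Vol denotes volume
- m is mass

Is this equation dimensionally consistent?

Yes

rho (density) has dimensions [L^-3 M].
Vol (volume) has dimensions [L^3].
m (mass) has dimensions [M].

Left side: [L^3]
Right side: [L^3]

Both sides have the same dimensions, so the equation is dimensionally consistent.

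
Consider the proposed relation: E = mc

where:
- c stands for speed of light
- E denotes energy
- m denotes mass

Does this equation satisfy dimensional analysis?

No

c (speed of light) has dimensions [L T^-1].
E (energy) has dimensions [L^2 M T^-2].
m (mass) has dimensions [M].

Left side: [L^2 M T^-2]
Right side: [L M T^-1]

The two sides have different dimensions, so the equation is NOT dimensionally consistent.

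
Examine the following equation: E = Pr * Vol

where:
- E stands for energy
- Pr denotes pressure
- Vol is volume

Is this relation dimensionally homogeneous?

Yes

E (energy) has dimensions [L^2 M T^-2].
Pr (pressure) has dimensions [L^-1 M T^-2].
Vol (volume) has dimensions [L^3].

Left side: [L^2 M T^-2]
Right side: [L^2 M T^-2]

Both sides have the same dimensions, so the equation is dimensionally consistent.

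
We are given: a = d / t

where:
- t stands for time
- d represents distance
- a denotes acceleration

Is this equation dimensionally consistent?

No

t (time) has dimensions [T].
d (distance) has dimensions [L].
a (acceleration) has dimensions [L T^-2].

Left side: [L T^-2]
Right side: [L T^-1]

The two sides have different dimensions, so the equation is NOT dimensionally consistent.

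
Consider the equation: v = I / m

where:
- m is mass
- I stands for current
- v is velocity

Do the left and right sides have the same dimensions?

No

m (mass) has dimensions [M].
I (current) has dimensions [I].
v (velocity) has dimensions [L T^-1].

Left side: [L T^-1]
Right side: [I M^-1]

The two sides have different dimensions, so the equation is NOT dimensionally consistent.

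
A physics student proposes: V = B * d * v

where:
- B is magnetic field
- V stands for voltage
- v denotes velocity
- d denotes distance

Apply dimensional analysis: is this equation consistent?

Yes

B (magnetic field) has dimensions [I^-1 M T^-2].
V (voltage) has dimensions [I^-1 L^2 M T^-3].
v (velocity) has dimensions [L T^-1].
d (distance) has dimensions [L].

Left side: [I^-1 L^2 M T^-3]
Right side: [I^-1 L^2 M T^-3]

Both sides have the same dimensions, so the equation is dimensionally consistent.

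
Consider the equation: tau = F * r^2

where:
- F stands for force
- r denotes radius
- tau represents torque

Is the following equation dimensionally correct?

No

F (force) has dimensions [L M T^-2].
r (radius) has dimensions [L].
tau (torque) has dimensions [L^2 M T^-2].

Left side: [L^2 M T^-2]
Right side: [L^3 M T^-2]

The two sides have different dimensions, so the equation is NOT dimensionally consistent.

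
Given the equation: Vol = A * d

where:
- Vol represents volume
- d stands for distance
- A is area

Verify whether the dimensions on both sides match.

Yes

Vol (volume) has dimensions [L^3].
d (distance) has dimensions [L].
A (area) has dimensions [L^2].

Left side: [L^3]
Right side: [L^3]

Both sides have the same dimensions, so the equation is dimensionally consistent.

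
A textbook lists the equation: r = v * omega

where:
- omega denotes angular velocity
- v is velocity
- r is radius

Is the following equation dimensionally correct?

No

omega (angular velocity) has dimensions [T^-1].
v (velocity) has dimensions [L T^-1].
r (radius) has dimensions [L].

Left side: [L]
Right side: [L T^-2]

The two sides have different dimensions, so the equation is NOT dimensionally consistent.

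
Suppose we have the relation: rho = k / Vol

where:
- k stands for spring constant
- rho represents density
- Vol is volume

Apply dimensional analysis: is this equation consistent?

No

k (spring constant) has dimensions [M T^-2].
rho (density) has dimensions [L^-3 M].
Vol (volume) has dimensions [L^3].

Left side: [L^-3 M]
Right side: [L^-3 M T^-2]

The two sides have different dimensions, so the equation is NOT dimensionally consistent.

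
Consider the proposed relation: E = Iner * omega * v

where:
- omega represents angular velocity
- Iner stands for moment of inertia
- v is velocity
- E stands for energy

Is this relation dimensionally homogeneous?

No

omega (angular velocity) has dimensions [T^-1].
Iner (moment of inertia) has dimensions [L^2 M].
v (velocity) has dimensions [L T^-1].
E (energy) has dimensions [L^2 M T^-2].

Left side: [L^2 M T^-2]
Right side: [L^3 M T^-2]

The two sides have different dimensions, so the equation is NOT dimensionally consistent.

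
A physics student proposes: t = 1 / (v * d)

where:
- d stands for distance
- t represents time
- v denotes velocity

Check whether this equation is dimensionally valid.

No

d (distance) has dimensions [L].
t (time) has dimensions [T].
v (velocity) has dimensions [L T^-1].

Left side: [T]
Right side: [L^-2 T]

The two sides have different dimensions, so the equation is NOT dimensionally consistent.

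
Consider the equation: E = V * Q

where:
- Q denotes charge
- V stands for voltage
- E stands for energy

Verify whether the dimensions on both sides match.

Yes

Q (charge) has dimensions [I T].
V (voltage) has dimensions [I^-1 L^2 M T^-3].
E (energy) has dimensions [L^2 M T^-2].

Left side: [L^2 M T^-2]
Right side: [L^2 M T^-2]

Both sides have the same dimensions, so the equation is dimensionally consistent.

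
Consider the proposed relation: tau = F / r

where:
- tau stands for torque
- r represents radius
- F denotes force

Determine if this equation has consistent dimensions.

No

tau (torque) has dimensions [L^2 M T^-2].
r (radius) has dimensions [L].
F (force) has dimensions [L M T^-2].

Left side: [L^2 M T^-2]
Right side: [M T^-2]

The two sides have different dimensions, so the equation is NOT dimensionally consistent.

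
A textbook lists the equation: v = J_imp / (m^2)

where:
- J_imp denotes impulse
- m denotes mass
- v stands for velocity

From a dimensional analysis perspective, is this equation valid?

No

J_imp (impulse) has dimensions [L M T^-1].
m (mass) has dimensions [M].
v (velocity) has dimensions [L T^-1].

Left side: [L T^-1]
Right side: [L M^-1 T^-1]

The two sides have different dimensions, so the equation is NOT dimensionally consistent.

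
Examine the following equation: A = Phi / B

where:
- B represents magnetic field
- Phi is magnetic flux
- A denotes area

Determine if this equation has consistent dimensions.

Yes

B (magnetic field) has dimensions [I^-1 M T^-2].
Phi (magnetic flux) has dimensions [I^-1 L^2 M T^-2].
A (area) has dimensions [L^2].

Left side: [L^2]
Right side: [L^2]

Both sides have the same dimensions, so the equation is dimensionally consistent.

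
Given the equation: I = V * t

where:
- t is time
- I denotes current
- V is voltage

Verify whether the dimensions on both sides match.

No

t (time) has dimensions [T].
I (current) has dimensions [I].
V (voltage) has dimensions [I^-1 L^2 M T^-3].

Left side: [I]
Right side: [I^-1 L^2 M T^-2]

The two sides have different dimensions, so the equation is NOT dimensionally consistent.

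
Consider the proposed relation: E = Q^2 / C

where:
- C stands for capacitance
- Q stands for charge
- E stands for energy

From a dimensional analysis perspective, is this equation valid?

Yes

C (capacitance) has dimensions [I^2 L^-2 M^-1 T^4].
Q (charge) has dimensions [I T].
E (energy) has dimensions [L^2 M T^-2].

Left side: [L^2 M T^-2]
Right side: [L^2 M T^-2]

Both sides have the same dimensions, so the equation is dimensionally consistent.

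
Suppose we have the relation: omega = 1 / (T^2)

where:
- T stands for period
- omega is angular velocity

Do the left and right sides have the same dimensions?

No

T (period) has dimensions [T].
omega (angular velocity) has dimensions [T^-1].

Left side: [T^-1]
Right side: [T^-2]

The two sides have different dimensions, so the equation is NOT dimensionally consistent.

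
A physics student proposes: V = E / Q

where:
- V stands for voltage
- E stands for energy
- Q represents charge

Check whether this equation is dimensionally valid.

Yes

V (voltage) has dimensions [I^-1 L^2 M T^-3].
E (energy) has dimensions [L^2 M T^-2].
Q (charge) has dimensions [I T].

Left side: [I^-1 L^2 M T^-3]
Right side: [I^-1 L^2 M T^-3]

Both sides have the same dimensions, so the equation is dimensionally consistent.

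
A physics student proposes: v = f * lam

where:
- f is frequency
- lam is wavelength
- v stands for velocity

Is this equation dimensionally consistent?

Yes

f (frequency) has dimensions [T^-1].
lam (wavelength) has dimensions [L].
v (velocity) has dimensions [L T^-1].

Left side: [L T^-1]
Right side: [L T^-1]

Both sides have the same dimensions, so the equation is dimensionally consistent.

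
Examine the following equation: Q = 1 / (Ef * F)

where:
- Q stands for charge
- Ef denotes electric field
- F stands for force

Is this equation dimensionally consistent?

No

Q (charge) has dimensions [I T].
Ef (electric field) has dimensions [I^-1 L M T^-3].
F (force) has dimensions [L M T^-2].

Left side: [I T]
Right side: [I L^-2 M^-2 T^5]

The two sides have different dimensions, so the equation is NOT dimensionally consistent.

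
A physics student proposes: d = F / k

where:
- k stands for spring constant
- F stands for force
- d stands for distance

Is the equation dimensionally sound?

Yes

k (spring constant) has dimensions [M T^-2].
F (force) has dimensions [L M T^-2].
d (distance) has dimensions [L].

Left side: [L]
Right side: [L]

Both sides have the same dimensions, so the equation is dimensionally consistent.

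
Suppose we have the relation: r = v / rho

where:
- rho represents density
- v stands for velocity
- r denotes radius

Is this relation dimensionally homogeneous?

No

rho (density) has dimensions [L^-3 M].
v (velocity) has dimensions [L T^-1].
r (radius) has dimensions [L].

Left side: [L]
Right side: [L^4 M^-1 T^-1]

The two sides have different dimensions, so the equation is NOT dimensionally consistent.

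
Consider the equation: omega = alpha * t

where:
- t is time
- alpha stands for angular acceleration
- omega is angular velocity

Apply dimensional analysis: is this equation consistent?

Yes

t (time) has dimensions [T].
alpha (angular acceleration) has dimensions [T^-2].
omega (angular velocity) has dimensions [T^-1].

Left side: [T^-1]
Right side: [T^-1]

Both sides have the same dimensions, so the equation is dimensionally consistent.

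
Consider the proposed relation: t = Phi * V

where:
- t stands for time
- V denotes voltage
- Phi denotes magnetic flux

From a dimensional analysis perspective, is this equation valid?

No

t (time) has dimensions [T].
V (voltage) has dimensions [I^-1 L^2 M T^-3].
Phi (magnetic flux) has dimensions [I^-1 L^2 M T^-2].

Left side: [T]
Right side: [I^-2 L^4 M^2 T^-5]

The two sides have different dimensions, so the equation is NOT dimensionally consistent.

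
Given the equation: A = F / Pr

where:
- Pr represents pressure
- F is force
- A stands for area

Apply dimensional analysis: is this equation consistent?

Yes

Pr (pressure) has dimensions [L^-1 M T^-2].
F (force) has dimensions [L M T^-2].
A (area) has dimensions [L^2].

Left side: [L^2]
Right side: [L^2]

Both sides have the same dimensions, so the equation is dimensionally consistent.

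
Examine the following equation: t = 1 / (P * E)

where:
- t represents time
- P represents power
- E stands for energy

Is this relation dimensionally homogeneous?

No

t (time) has dimensions [T].
P (power) has dimensions [L^2 M T^-3].
E (energy) has dimensions [L^2 M T^-2].

Left side: [T]
Right side: [L^-4 M^-2 T^5]

The two sides have different dimensions, so the equation is NOT dimensionally consistent.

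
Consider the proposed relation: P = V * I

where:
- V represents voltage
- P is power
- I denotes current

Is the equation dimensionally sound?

Yes

V (voltage) has dimensions [I^-1 L^2 M T^-3].
P (power) has dimensions [L^2 M T^-3].
I (current) has dimensions [I].

Left side: [L^2 M T^-3]
Right side: [L^2 M T^-3]

Both sides have the same dimensions, so the equation is dimensionally consistent.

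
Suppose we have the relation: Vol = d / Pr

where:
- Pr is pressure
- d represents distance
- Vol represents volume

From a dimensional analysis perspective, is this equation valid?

No

Pr (pressure) has dimensions [L^-1 M T^-2].
d (distance) has dimensions [L].
Vol (volume) has dimensions [L^3].

Left side: [L^3]
Right side: [L^2 M^-1 T^2]

The two sides have different dimensions, so the equation is NOT dimensionally consistent.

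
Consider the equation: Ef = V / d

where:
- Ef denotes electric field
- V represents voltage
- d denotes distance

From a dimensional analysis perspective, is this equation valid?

Yes

Ef (electric field) has dimensions [I^-1 L M T^-3].
V (voltage) has dimensions [I^-1 L^2 M T^-3].
d (distance) has dimensions [L].

Left side: [I^-1 L M T^-3]
Right side: [I^-1 L M T^-3]

Both sides have the same dimensions, so the equation is dimensionally consistent.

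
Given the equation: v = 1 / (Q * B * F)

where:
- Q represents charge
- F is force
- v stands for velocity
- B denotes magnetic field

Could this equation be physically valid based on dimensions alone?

No

Q (charge) has dimensions [I T].
F (force) has dimensions [L M T^-2].
v (velocity) has dimensions [L T^-1].
B (magnetic field) has dimensions [I^-1 M T^-2].

Left side: [L T^-1]
Right side: [L^-1 M^-2 T^3]

The two sides have different dimensions, so the equation is NOT dimensionally consistent.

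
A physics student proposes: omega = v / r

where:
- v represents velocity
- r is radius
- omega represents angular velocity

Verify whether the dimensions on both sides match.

Yes

v (velocity) has dimensions [L T^-1].
r (radius) has dimensions [L].
omega (angular velocity) has dimensions [T^-1].

Left side: [T^-1]
Right side: [T^-1]

Both sides have the same dimensions, so the equation is dimensionally consistent.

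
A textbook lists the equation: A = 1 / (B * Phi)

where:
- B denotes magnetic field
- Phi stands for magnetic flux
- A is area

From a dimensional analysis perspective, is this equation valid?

No

B (magnetic field) has dimensions [I^-1 M T^-2].
Phi (magnetic flux) has dimensions [I^-1 L^2 M T^-2].
A (area) has dimensions [L^2].

Left side: [L^2]
Right side: [I^2 L^-2 M^-2 T^4]

The two sides have different dimensions, so the equation is NOT dimensionally consistent.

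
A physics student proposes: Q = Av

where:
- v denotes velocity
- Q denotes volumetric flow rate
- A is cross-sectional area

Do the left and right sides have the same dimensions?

Yes

v (velocity) has dimensions [L T^-1].
Q (volumetric flow rate) has dimensions [L^3 T^-1].
A (cross-sectional area) has dimensions [L^2].

Left side: [L^3 T^-1]
Right side: [L^3 T^-1]

Both sides have the same dimensions, so the equation is dimensionally consistent.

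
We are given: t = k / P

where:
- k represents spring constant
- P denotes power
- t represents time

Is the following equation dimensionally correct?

No

k (spring constant) has dimensions [M T^-2].
P (power) has dimensions [L^2 M T^-3].
t (time) has dimensions [T].

Left side: [T]
Right side: [L^-2 T]

The two sides have different dimensions, so the equation is NOT dimensionally consistent.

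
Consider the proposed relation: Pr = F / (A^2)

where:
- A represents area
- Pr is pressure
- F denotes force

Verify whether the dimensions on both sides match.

No

A (area) has dimensions [L^2].
Pr (pressure) has dimensions [L^-1 M T^-2].
F (force) has dimensions [L M T^-2].

Left side: [L^-1 M T^-2]
Right side: [L^-3 M T^-2]

The two sides have different dimensions, so the equation is NOT dimensionally consistent.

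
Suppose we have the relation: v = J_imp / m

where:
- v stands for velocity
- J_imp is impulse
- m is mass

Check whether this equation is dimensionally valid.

Yes

v (velocity) has dimensions [L T^-1].
J_imp (impulse) has dimensions [L M T^-1].
m (mass) has dimensions [M].

Left side: [L T^-1]
Right side: [L T^-1]

Both sides have the same dimensions, so the equation is dimensionally consistent.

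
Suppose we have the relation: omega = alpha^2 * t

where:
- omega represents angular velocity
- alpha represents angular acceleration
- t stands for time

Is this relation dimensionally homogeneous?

No

omega (angular velocity) has dimensions [T^-1].
alpha (angular acceleration) has dimensions [T^-2].
t (time) has dimensions [T].

Left side: [T^-1]
Right side: [T^-3]

The two sides have different dimensions, so the equation is NOT dimensionally consistent.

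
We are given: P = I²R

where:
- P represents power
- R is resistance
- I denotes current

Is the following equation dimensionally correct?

Yes

P (power) has dimensions [L^2 M T^-3].
R (resistance) has dimensions [I^-2 L^2 M T^-3].
I (current) has dimensions [I].

Left side: [L^2 M T^-3]
Right side: [L^2 M T^-3]

Both sides have the same dimensions, so the equation is dimensionally consistent.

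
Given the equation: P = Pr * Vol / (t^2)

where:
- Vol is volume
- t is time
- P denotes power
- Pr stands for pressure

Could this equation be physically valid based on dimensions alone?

No

Vol (volume) has dimensions [L^3].
t (time) has dimensions [T].
P (power) has dimensions [L^2 M T^-3].
Pr (pressure) has dimensions [L^-1 M T^-2].

Left side: [L^2 M T^-3]
Right side: [L^2 M T^-4]

The two sides have different dimensions, so the equation is NOT dimensionally consistent.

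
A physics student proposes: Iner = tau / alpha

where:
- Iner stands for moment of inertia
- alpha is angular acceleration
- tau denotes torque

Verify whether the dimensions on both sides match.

Yes

Iner (moment of inertia) has dimensions [L^2 M].
alpha (angular acceleration) has dimensions [T^-2].
tau (torque) has dimensions [L^2 M T^-2].

Left side: [L^2 M]
Right side: [L^2 M]

Both sides have the same dimensions, so the equation is dimensionally consistent.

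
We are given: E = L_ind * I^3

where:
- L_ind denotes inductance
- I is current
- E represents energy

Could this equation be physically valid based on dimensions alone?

No

L_ind (inductance) has dimensions [I^-2 L^2 M T^-2].
I (current) has dimensions [I].
E (energy) has dimensions [L^2 M T^-2].

Left side: [L^2 M T^-2]
Right side: [I L^2 M T^-2]

The two sides have different dimensions, so the equation is NOT dimensionally consistent.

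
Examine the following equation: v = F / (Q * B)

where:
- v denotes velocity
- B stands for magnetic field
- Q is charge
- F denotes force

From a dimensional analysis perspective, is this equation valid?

Yes

v (velocity) has dimensions [L T^-1].
B (magnetic field) has dimensions [I^-1 M T^-2].
Q (charge) has dimensions [I T].
F (force) has dimensions [L M T^-2].

Left side: [L T^-1]
Right side: [L T^-1]

Both sides have the same dimensions, so the equation is dimensionally consistent.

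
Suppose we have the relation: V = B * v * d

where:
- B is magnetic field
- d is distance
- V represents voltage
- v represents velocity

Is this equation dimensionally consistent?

Yes

B (magnetic field) has dimensions [I^-1 M T^-2].
d (distance) has dimensions [L].
V (voltage) has dimensions [I^-1 L^2 M T^-3].
v (velocity) has dimensions [L T^-1].

Left side: [I^-1 L^2 M T^-3]
Right side: [I^-1 L^2 M T^-3]

Both sides have the same dimensions, so the equation is dimensionally consistent.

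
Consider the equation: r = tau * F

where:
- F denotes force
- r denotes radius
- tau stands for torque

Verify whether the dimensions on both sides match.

No

F (force) has dimensions [L M T^-2].
r (radius) has dimensions [L].
tau (torque) has dimensions [L^2 M T^-2].

Left side: [L]
Right side: [L^3 M^2 T^-4]

The two sides have different dimensions, so the equation is NOT dimensionally consistent.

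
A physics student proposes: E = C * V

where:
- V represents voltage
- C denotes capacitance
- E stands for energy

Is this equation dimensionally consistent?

No

V (voltage) has dimensions [I^-1 L^2 M T^-3].
C (capacitance) has dimensions [I^2 L^-2 M^-1 T^4].
E (energy) has dimensions [L^2 M T^-2].

Left side: [L^2 M T^-2]
Right side: [I T]

The two sides have different dimensions, so the equation is NOT dimensionally consistent.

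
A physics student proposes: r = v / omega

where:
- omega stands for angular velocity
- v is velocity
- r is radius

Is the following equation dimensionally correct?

Yes

omega (angular velocity) has dimensions [T^-1].
v (velocity) has dimensions [L T^-1].
r (radius) has dimensions [L].

Left side: [L]
Right side: [L]

Both sides have the same dimensions, so the equation is dimensionally consistent.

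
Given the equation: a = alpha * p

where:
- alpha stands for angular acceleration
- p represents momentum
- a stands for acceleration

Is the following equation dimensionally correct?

No

alpha (angular acceleration) has dimensions [T^-2].
p (momentum) has dimensions [L M T^-1].
a (acceleration) has dimensions [L T^-2].

Left side: [L T^-2]
Right side: [L M T^-3]

The two sides have different dimensions, so the equation is NOT dimensionally consistent.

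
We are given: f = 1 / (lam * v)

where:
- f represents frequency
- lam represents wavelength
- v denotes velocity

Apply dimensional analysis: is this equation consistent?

No

f (frequency) has dimensions [T^-1].
lam (wavelength) has dimensions [L].
v (velocity) has dimensions [L T^-1].

Left side: [T^-1]
Right side: [L^-2 T]

The two sides have different dimensions, so the equation is NOT dimensionally consistent.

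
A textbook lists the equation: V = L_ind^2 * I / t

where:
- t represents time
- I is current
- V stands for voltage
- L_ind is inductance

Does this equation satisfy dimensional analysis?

No

t (time) has dimensions [T].
I (current) has dimensions [I].
V (voltage) has dimensions [I^-1 L^2 M T^-3].
L_ind (inductance) has dimensions [I^-2 L^2 M T^-2].

Left side: [I^-1 L^2 M T^-3]
Right side: [I^-3 L^4 M^2 T^-5]

The two sides have different dimensions, so the equation is NOT dimensionally consistent.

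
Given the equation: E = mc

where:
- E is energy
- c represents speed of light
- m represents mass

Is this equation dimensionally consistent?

No

E (energy) has dimensions [L^2 M T^-2].
c (speed of light) has dimensions [L T^-1].
m (mass) has dimensions [M].

Left side: [L^2 M T^-2]
Right side: [L M T^-1]

The two sides have different dimensions, so the equation is NOT dimensionally consistent.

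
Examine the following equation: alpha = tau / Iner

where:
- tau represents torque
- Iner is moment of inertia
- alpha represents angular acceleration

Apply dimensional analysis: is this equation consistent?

Yes

tau (torque) has dimensions [L^2 M T^-2].
Iner (moment of inertia) has dimensions [L^2 M].
alpha (angular acceleration) has dimensions [T^-2].

Left side: [T^-2]
Right side: [T^-2]

Both sides have the same dimensions, so the equation is dimensionally consistent.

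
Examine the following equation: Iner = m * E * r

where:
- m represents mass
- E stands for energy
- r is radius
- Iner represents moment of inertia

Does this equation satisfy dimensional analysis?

No

m (mass) has dimensions [M].
E (energy) has dimensions [L^2 M T^-2].
r (radius) has dimensions [L].
Iner (moment of inertia) has dimensions [L^2 M].

Left side: [L^2 M]
Right side: [L^3 M^2 T^-2]

The two sides have different dimensions, so the equation is NOT dimensionally consistent.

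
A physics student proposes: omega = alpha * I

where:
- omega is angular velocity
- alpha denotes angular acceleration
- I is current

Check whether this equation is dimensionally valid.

No

omega (angular velocity) has dimensions [T^-1].
alpha (angular acceleration) has dimensions [T^-2].
I (current) has dimensions [I].

Left side: [T^-1]
Right side: [I T^-2]

The two sides have different dimensions, so the equation is NOT dimensionally consistent.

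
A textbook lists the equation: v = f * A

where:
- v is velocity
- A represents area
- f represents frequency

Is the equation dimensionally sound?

No

v (velocity) has dimensions [L T^-1].
A (area) has dimensions [L^2].
f (frequency) has dimensions [T^-1].

Left side: [L T^-1]
Right side: [L^2 T^-1]

The two sides have different dimensions, so the equation is NOT dimensionally consistent.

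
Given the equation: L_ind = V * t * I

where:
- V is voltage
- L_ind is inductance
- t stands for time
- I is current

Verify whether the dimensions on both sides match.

No

V (voltage) has dimensions [I^-1 L^2 M T^-3].
L_ind (inductance) has dimensions [I^-2 L^2 M T^-2].
t (time) has dimensions [T].
I (current) has dimensions [I].

Left side: [I^-2 L^2 M T^-2]
Right side: [L^2 M T^-2]

The two sides have different dimensions, so the equation is NOT dimensionally consistent.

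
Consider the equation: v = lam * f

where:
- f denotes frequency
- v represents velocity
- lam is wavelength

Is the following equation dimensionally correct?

Yes

f (frequency) has dimensions [T^-1].
v (velocity) has dimensions [L T^-1].
lam (wavelength) has dimensions [L].

Left side: [L T^-1]
Right side: [L T^-1]

Both sides have the same dimensions, so the equation is dimensionally consistent.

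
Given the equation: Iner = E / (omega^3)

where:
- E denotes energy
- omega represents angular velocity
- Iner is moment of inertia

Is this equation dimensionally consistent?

No

E (energy) has dimensions [L^2 M T^-2].
omega (angular velocity) has dimensions [T^-1].
Iner (moment of inertia) has dimensions [L^2 M].

Left side: [L^2 M]
Right side: [L^2 M T]

The two sides have different dimensions, so the equation is NOT dimensionally consistent.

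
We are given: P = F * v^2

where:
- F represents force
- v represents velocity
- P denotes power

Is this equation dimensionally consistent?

No

F (force) has dimensions [L M T^-2].
v (velocity) has dimensions [L T^-1].
P (power) has dimensions [L^2 M T^-3].

Left side: [L^2 M T^-3]
Right side: [L^3 M T^-4]

The two sides have different dimensions, so the equation is NOT dimensionally consistent.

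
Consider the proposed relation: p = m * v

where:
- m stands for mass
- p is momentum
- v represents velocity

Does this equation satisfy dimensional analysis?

Yes

m (mass) has dimensions [M].
p (momentum) has dimensions [L M T^-1].
v (velocity) has dimensions [L T^-1].

Left side: [L M T^-1]
Right side: [L M T^-1]

Both sides have the same dimensions, so the equation is dimensionally consistent.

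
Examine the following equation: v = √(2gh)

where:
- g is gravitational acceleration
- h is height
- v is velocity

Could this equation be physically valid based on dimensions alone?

Yes

g (gravitational acceleration) has dimensions [L T^-2].
h (height) has dimensions [L].
v (velocity) has dimensions [L T^-1].

Left side: [L T^-1]
Right side: [L T^-1]

Both sides have the same dimensions, so the equation is dimensionally consistent.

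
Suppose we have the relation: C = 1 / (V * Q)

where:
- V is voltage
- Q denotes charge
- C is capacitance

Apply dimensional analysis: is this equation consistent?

No

V (voltage) has dimensions [I^-1 L^2 M T^-3].
Q (charge) has dimensions [I T].
C (capacitance) has dimensions [I^2 L^-2 M^-1 T^4].

Left side: [I^2 L^-2 M^-1 T^4]
Right side: [L^-2 M^-1 T^2]

The two sides have different dimensions, so the equation is NOT dimensionally consistent.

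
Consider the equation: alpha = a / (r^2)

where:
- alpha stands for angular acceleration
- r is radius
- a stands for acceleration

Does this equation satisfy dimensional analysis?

No

alpha (angular acceleration) has dimensions [T^-2].
r (radius) has dimensions [L].
a (acceleration) has dimensions [L T^-2].

Left side: [T^-2]
Right side: [L^-1 T^-2]

The two sides have different dimensions, so the equation is NOT dimensionally consistent.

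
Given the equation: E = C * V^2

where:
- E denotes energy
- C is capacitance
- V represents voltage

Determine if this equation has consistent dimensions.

Yes

E (energy) has dimensions [L^2 M T^-2].
C (capacitance) has dimensions [I^2 L^-2 M^-1 T^4].
V (voltage) has dimensions [I^-1 L^2 M T^-3].

Left side: [L^2 M T^-2]
Right side: [L^2 M T^-2]

Both sides have the same dimensions, so the equation is dimensionally consistent.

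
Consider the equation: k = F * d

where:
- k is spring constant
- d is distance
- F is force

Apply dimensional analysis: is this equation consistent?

No

k (spring constant) has dimensions [M T^-2].
d (distance) has dimensions [L].
F (force) has dimensions [L M T^-2].

Left side: [M T^-2]
Right side: [L^2 M T^-2]

The two sides have different dimensions, so the equation is NOT dimensionally consistent.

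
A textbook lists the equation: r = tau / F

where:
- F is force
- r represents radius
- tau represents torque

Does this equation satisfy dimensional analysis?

Yes

F (force) has dimensions [L M T^-2].
r (radius) has dimensions [L].
tau (torque) has dimensions [L^2 M T^-2].

Left side: [L]
Right side: [L]

Both sides have the same dimensions, so the equation is dimensionally consistent.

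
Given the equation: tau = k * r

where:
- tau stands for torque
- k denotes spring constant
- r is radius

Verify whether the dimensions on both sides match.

No

tau (torque) has dimensions [L^2 M T^-2].
k (spring constant) has dimensions [M T^-2].
r (radius) has dimensions [L].

Left side: [L^2 M T^-2]
Right side: [L M T^-2]

The two sides have different dimensions, so the equation is NOT dimensionally consistent.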